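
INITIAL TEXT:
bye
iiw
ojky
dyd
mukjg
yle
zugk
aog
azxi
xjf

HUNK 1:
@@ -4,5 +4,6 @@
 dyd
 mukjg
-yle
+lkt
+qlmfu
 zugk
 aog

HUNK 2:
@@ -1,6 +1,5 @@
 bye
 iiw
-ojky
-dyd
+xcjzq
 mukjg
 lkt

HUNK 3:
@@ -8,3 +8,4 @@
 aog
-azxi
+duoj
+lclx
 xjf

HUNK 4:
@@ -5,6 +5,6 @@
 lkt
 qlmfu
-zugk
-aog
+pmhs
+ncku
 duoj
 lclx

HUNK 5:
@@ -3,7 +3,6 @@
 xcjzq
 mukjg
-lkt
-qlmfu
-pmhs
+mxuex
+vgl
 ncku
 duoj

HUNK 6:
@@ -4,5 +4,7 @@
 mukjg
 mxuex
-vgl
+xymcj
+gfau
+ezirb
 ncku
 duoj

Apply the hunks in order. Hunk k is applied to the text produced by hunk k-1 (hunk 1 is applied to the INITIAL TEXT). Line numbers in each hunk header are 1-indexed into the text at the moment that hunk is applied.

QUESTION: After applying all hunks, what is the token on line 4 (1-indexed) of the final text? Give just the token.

Answer: mukjg

Derivation:
Hunk 1: at line 4 remove [yle] add [lkt,qlmfu] -> 11 lines: bye iiw ojky dyd mukjg lkt qlmfu zugk aog azxi xjf
Hunk 2: at line 1 remove [ojky,dyd] add [xcjzq] -> 10 lines: bye iiw xcjzq mukjg lkt qlmfu zugk aog azxi xjf
Hunk 3: at line 8 remove [azxi] add [duoj,lclx] -> 11 lines: bye iiw xcjzq mukjg lkt qlmfu zugk aog duoj lclx xjf
Hunk 4: at line 5 remove [zugk,aog] add [pmhs,ncku] -> 11 lines: bye iiw xcjzq mukjg lkt qlmfu pmhs ncku duoj lclx xjf
Hunk 5: at line 3 remove [lkt,qlmfu,pmhs] add [mxuex,vgl] -> 10 lines: bye iiw xcjzq mukjg mxuex vgl ncku duoj lclx xjf
Hunk 6: at line 4 remove [vgl] add [xymcj,gfau,ezirb] -> 12 lines: bye iiw xcjzq mukjg mxuex xymcj gfau ezirb ncku duoj lclx xjf
Final line 4: mukjg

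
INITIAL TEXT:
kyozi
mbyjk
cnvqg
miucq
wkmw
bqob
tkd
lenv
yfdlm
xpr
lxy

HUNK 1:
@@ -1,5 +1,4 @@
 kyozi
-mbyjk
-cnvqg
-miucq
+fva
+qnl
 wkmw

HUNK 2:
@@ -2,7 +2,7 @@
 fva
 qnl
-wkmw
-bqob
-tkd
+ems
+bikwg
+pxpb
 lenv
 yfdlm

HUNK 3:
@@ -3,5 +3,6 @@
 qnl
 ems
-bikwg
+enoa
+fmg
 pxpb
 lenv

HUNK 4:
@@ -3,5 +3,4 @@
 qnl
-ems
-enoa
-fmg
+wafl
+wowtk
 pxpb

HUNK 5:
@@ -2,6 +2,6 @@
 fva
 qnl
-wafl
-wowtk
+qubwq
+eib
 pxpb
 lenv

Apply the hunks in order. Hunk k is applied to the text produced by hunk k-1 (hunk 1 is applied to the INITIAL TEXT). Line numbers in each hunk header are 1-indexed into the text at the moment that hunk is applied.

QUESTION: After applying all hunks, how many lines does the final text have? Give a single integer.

Answer: 10

Derivation:
Hunk 1: at line 1 remove [mbyjk,cnvqg,miucq] add [fva,qnl] -> 10 lines: kyozi fva qnl wkmw bqob tkd lenv yfdlm xpr lxy
Hunk 2: at line 2 remove [wkmw,bqob,tkd] add [ems,bikwg,pxpb] -> 10 lines: kyozi fva qnl ems bikwg pxpb lenv yfdlm xpr lxy
Hunk 3: at line 3 remove [bikwg] add [enoa,fmg] -> 11 lines: kyozi fva qnl ems enoa fmg pxpb lenv yfdlm xpr lxy
Hunk 4: at line 3 remove [ems,enoa,fmg] add [wafl,wowtk] -> 10 lines: kyozi fva qnl wafl wowtk pxpb lenv yfdlm xpr lxy
Hunk 5: at line 2 remove [wafl,wowtk] add [qubwq,eib] -> 10 lines: kyozi fva qnl qubwq eib pxpb lenv yfdlm xpr lxy
Final line count: 10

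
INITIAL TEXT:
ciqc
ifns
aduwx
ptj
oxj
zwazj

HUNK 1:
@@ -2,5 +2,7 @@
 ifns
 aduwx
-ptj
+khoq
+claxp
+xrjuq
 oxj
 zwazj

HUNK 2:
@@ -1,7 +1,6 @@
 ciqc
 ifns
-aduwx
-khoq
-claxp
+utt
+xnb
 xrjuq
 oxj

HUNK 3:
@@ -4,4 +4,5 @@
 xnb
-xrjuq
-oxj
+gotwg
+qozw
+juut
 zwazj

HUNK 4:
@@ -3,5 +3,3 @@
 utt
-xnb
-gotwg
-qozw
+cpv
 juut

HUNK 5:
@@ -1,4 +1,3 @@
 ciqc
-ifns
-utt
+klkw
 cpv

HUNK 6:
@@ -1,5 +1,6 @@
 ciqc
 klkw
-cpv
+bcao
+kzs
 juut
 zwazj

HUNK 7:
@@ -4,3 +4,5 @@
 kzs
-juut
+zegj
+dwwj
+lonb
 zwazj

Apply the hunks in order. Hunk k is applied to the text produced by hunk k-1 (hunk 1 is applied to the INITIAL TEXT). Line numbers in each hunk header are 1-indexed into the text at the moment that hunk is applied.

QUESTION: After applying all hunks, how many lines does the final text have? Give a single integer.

Hunk 1: at line 2 remove [ptj] add [khoq,claxp,xrjuq] -> 8 lines: ciqc ifns aduwx khoq claxp xrjuq oxj zwazj
Hunk 2: at line 1 remove [aduwx,khoq,claxp] add [utt,xnb] -> 7 lines: ciqc ifns utt xnb xrjuq oxj zwazj
Hunk 3: at line 4 remove [xrjuq,oxj] add [gotwg,qozw,juut] -> 8 lines: ciqc ifns utt xnb gotwg qozw juut zwazj
Hunk 4: at line 3 remove [xnb,gotwg,qozw] add [cpv] -> 6 lines: ciqc ifns utt cpv juut zwazj
Hunk 5: at line 1 remove [ifns,utt] add [klkw] -> 5 lines: ciqc klkw cpv juut zwazj
Hunk 6: at line 1 remove [cpv] add [bcao,kzs] -> 6 lines: ciqc klkw bcao kzs juut zwazj
Hunk 7: at line 4 remove [juut] add [zegj,dwwj,lonb] -> 8 lines: ciqc klkw bcao kzs zegj dwwj lonb zwazj
Final line count: 8

Answer: 8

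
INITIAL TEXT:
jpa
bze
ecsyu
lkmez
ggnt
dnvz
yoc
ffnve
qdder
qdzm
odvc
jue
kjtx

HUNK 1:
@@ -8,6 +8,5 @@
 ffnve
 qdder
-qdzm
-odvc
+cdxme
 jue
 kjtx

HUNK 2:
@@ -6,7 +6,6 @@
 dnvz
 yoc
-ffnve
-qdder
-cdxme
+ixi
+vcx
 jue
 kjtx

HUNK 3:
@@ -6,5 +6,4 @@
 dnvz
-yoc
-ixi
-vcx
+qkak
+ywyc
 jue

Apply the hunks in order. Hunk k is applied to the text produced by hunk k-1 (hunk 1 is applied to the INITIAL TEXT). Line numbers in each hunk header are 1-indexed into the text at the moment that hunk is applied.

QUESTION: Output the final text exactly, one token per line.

Hunk 1: at line 8 remove [qdzm,odvc] add [cdxme] -> 12 lines: jpa bze ecsyu lkmez ggnt dnvz yoc ffnve qdder cdxme jue kjtx
Hunk 2: at line 6 remove [ffnve,qdder,cdxme] add [ixi,vcx] -> 11 lines: jpa bze ecsyu lkmez ggnt dnvz yoc ixi vcx jue kjtx
Hunk 3: at line 6 remove [yoc,ixi,vcx] add [qkak,ywyc] -> 10 lines: jpa bze ecsyu lkmez ggnt dnvz qkak ywyc jue kjtx

Answer: jpa
bze
ecsyu
lkmez
ggnt
dnvz
qkak
ywyc
jue
kjtx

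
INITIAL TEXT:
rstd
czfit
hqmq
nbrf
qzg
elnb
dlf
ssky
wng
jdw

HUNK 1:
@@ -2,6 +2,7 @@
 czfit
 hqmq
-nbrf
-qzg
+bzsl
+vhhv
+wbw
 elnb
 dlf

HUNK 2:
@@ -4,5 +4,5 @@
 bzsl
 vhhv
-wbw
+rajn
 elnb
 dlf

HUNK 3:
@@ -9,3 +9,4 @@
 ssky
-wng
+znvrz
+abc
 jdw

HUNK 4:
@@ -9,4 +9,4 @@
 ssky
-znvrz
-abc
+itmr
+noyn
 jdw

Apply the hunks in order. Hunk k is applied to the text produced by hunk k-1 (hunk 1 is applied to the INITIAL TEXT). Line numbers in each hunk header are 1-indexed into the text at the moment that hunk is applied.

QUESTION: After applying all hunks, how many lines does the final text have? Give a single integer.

Hunk 1: at line 2 remove [nbrf,qzg] add [bzsl,vhhv,wbw] -> 11 lines: rstd czfit hqmq bzsl vhhv wbw elnb dlf ssky wng jdw
Hunk 2: at line 4 remove [wbw] add [rajn] -> 11 lines: rstd czfit hqmq bzsl vhhv rajn elnb dlf ssky wng jdw
Hunk 3: at line 9 remove [wng] add [znvrz,abc] -> 12 lines: rstd czfit hqmq bzsl vhhv rajn elnb dlf ssky znvrz abc jdw
Hunk 4: at line 9 remove [znvrz,abc] add [itmr,noyn] -> 12 lines: rstd czfit hqmq bzsl vhhv rajn elnb dlf ssky itmr noyn jdw
Final line count: 12

Answer: 12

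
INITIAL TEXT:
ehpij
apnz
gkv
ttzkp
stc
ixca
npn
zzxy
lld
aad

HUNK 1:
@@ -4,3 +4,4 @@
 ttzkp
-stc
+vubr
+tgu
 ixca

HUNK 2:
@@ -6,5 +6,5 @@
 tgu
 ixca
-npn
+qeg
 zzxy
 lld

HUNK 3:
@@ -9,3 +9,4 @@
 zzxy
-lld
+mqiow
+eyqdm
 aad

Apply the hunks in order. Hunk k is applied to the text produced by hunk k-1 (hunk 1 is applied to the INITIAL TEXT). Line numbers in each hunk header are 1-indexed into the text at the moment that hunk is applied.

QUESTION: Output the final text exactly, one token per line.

Hunk 1: at line 4 remove [stc] add [vubr,tgu] -> 11 lines: ehpij apnz gkv ttzkp vubr tgu ixca npn zzxy lld aad
Hunk 2: at line 6 remove [npn] add [qeg] -> 11 lines: ehpij apnz gkv ttzkp vubr tgu ixca qeg zzxy lld aad
Hunk 3: at line 9 remove [lld] add [mqiow,eyqdm] -> 12 lines: ehpij apnz gkv ttzkp vubr tgu ixca qeg zzxy mqiow eyqdm aad

Answer: ehpij
apnz
gkv
ttzkp
vubr
tgu
ixca
qeg
zzxy
mqiow
eyqdm
aad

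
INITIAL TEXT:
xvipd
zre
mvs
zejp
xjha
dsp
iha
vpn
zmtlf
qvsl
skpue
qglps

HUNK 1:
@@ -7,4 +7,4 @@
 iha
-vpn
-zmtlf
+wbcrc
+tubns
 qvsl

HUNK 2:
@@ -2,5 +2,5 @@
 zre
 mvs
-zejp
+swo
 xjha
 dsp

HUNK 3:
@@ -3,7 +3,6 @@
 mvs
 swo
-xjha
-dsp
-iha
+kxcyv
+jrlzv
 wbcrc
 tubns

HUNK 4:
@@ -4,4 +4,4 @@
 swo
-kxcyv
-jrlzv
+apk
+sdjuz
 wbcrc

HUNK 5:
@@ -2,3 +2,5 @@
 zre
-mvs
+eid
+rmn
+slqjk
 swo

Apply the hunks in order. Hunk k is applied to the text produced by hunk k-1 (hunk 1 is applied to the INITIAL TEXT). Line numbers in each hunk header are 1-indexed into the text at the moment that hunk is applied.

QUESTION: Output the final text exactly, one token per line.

Hunk 1: at line 7 remove [vpn,zmtlf] add [wbcrc,tubns] -> 12 lines: xvipd zre mvs zejp xjha dsp iha wbcrc tubns qvsl skpue qglps
Hunk 2: at line 2 remove [zejp] add [swo] -> 12 lines: xvipd zre mvs swo xjha dsp iha wbcrc tubns qvsl skpue qglps
Hunk 3: at line 3 remove [xjha,dsp,iha] add [kxcyv,jrlzv] -> 11 lines: xvipd zre mvs swo kxcyv jrlzv wbcrc tubns qvsl skpue qglps
Hunk 4: at line 4 remove [kxcyv,jrlzv] add [apk,sdjuz] -> 11 lines: xvipd zre mvs swo apk sdjuz wbcrc tubns qvsl skpue qglps
Hunk 5: at line 2 remove [mvs] add [eid,rmn,slqjk] -> 13 lines: xvipd zre eid rmn slqjk swo apk sdjuz wbcrc tubns qvsl skpue qglps

Answer: xvipd
zre
eid
rmn
slqjk
swo
apk
sdjuz
wbcrc
tubns
qvsl
skpue
qglps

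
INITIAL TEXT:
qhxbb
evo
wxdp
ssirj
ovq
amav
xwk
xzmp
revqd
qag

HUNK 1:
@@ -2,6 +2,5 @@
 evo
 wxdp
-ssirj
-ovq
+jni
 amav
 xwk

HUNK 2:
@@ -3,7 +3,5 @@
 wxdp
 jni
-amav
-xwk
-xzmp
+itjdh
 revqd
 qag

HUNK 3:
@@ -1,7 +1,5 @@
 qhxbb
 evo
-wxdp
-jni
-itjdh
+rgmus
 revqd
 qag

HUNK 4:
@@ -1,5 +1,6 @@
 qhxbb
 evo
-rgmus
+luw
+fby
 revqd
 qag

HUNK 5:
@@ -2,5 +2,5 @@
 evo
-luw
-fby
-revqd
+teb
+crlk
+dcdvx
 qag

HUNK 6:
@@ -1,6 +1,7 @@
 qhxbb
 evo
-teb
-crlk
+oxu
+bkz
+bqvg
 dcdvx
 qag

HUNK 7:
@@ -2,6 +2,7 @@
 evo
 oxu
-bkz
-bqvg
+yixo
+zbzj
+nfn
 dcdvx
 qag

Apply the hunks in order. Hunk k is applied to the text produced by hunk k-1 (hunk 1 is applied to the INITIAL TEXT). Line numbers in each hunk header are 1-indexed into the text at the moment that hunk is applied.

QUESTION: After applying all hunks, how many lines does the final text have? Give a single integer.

Hunk 1: at line 2 remove [ssirj,ovq] add [jni] -> 9 lines: qhxbb evo wxdp jni amav xwk xzmp revqd qag
Hunk 2: at line 3 remove [amav,xwk,xzmp] add [itjdh] -> 7 lines: qhxbb evo wxdp jni itjdh revqd qag
Hunk 3: at line 1 remove [wxdp,jni,itjdh] add [rgmus] -> 5 lines: qhxbb evo rgmus revqd qag
Hunk 4: at line 1 remove [rgmus] add [luw,fby] -> 6 lines: qhxbb evo luw fby revqd qag
Hunk 5: at line 2 remove [luw,fby,revqd] add [teb,crlk,dcdvx] -> 6 lines: qhxbb evo teb crlk dcdvx qag
Hunk 6: at line 1 remove [teb,crlk] add [oxu,bkz,bqvg] -> 7 lines: qhxbb evo oxu bkz bqvg dcdvx qag
Hunk 7: at line 2 remove [bkz,bqvg] add [yixo,zbzj,nfn] -> 8 lines: qhxbb evo oxu yixo zbzj nfn dcdvx qag
Final line count: 8

Answer: 8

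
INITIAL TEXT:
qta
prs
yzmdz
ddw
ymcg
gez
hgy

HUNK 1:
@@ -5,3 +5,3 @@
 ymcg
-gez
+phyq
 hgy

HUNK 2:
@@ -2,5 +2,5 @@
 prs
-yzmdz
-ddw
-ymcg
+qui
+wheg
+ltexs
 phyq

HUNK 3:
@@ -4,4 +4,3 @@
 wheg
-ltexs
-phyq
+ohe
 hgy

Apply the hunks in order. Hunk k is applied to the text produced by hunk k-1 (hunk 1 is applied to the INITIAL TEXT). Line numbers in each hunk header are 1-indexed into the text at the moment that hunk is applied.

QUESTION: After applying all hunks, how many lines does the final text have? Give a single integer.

Hunk 1: at line 5 remove [gez] add [phyq] -> 7 lines: qta prs yzmdz ddw ymcg phyq hgy
Hunk 2: at line 2 remove [yzmdz,ddw,ymcg] add [qui,wheg,ltexs] -> 7 lines: qta prs qui wheg ltexs phyq hgy
Hunk 3: at line 4 remove [ltexs,phyq] add [ohe] -> 6 lines: qta prs qui wheg ohe hgy
Final line count: 6

Answer: 6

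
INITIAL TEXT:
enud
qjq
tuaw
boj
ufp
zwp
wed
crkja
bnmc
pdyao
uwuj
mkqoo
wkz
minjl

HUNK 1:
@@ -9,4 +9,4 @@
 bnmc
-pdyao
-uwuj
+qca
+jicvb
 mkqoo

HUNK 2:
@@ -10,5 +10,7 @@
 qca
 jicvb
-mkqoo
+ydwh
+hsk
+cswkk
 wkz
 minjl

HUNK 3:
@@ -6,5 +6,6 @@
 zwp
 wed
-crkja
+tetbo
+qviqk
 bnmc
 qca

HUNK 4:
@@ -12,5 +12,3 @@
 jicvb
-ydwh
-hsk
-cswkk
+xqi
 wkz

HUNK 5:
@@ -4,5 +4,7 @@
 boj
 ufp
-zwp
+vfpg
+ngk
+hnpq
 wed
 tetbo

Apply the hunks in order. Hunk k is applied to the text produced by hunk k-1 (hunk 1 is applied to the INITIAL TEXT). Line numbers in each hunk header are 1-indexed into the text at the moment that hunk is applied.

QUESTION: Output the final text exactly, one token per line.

Answer: enud
qjq
tuaw
boj
ufp
vfpg
ngk
hnpq
wed
tetbo
qviqk
bnmc
qca
jicvb
xqi
wkz
minjl

Derivation:
Hunk 1: at line 9 remove [pdyao,uwuj] add [qca,jicvb] -> 14 lines: enud qjq tuaw boj ufp zwp wed crkja bnmc qca jicvb mkqoo wkz minjl
Hunk 2: at line 10 remove [mkqoo] add [ydwh,hsk,cswkk] -> 16 lines: enud qjq tuaw boj ufp zwp wed crkja bnmc qca jicvb ydwh hsk cswkk wkz minjl
Hunk 3: at line 6 remove [crkja] add [tetbo,qviqk] -> 17 lines: enud qjq tuaw boj ufp zwp wed tetbo qviqk bnmc qca jicvb ydwh hsk cswkk wkz minjl
Hunk 4: at line 12 remove [ydwh,hsk,cswkk] add [xqi] -> 15 lines: enud qjq tuaw boj ufp zwp wed tetbo qviqk bnmc qca jicvb xqi wkz minjl
Hunk 5: at line 4 remove [zwp] add [vfpg,ngk,hnpq] -> 17 lines: enud qjq tuaw boj ufp vfpg ngk hnpq wed tetbo qviqk bnmc qca jicvb xqi wkz minjl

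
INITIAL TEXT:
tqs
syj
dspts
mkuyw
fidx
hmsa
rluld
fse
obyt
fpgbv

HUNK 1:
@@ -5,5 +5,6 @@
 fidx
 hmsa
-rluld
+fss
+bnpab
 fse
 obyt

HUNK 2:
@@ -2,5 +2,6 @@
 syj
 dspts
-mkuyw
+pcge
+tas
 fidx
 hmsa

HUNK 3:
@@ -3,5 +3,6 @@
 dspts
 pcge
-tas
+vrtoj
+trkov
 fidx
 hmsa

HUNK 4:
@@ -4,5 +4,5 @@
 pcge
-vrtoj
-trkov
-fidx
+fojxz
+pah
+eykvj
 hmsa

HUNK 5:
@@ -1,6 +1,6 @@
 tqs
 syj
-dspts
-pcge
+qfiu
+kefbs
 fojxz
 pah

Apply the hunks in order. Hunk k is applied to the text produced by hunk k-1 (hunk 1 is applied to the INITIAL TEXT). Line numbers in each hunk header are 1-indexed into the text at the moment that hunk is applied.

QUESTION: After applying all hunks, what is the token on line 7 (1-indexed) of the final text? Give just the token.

Answer: eykvj

Derivation:
Hunk 1: at line 5 remove [rluld] add [fss,bnpab] -> 11 lines: tqs syj dspts mkuyw fidx hmsa fss bnpab fse obyt fpgbv
Hunk 2: at line 2 remove [mkuyw] add [pcge,tas] -> 12 lines: tqs syj dspts pcge tas fidx hmsa fss bnpab fse obyt fpgbv
Hunk 3: at line 3 remove [tas] add [vrtoj,trkov] -> 13 lines: tqs syj dspts pcge vrtoj trkov fidx hmsa fss bnpab fse obyt fpgbv
Hunk 4: at line 4 remove [vrtoj,trkov,fidx] add [fojxz,pah,eykvj] -> 13 lines: tqs syj dspts pcge fojxz pah eykvj hmsa fss bnpab fse obyt fpgbv
Hunk 5: at line 1 remove [dspts,pcge] add [qfiu,kefbs] -> 13 lines: tqs syj qfiu kefbs fojxz pah eykvj hmsa fss bnpab fse obyt fpgbv
Final line 7: eykvj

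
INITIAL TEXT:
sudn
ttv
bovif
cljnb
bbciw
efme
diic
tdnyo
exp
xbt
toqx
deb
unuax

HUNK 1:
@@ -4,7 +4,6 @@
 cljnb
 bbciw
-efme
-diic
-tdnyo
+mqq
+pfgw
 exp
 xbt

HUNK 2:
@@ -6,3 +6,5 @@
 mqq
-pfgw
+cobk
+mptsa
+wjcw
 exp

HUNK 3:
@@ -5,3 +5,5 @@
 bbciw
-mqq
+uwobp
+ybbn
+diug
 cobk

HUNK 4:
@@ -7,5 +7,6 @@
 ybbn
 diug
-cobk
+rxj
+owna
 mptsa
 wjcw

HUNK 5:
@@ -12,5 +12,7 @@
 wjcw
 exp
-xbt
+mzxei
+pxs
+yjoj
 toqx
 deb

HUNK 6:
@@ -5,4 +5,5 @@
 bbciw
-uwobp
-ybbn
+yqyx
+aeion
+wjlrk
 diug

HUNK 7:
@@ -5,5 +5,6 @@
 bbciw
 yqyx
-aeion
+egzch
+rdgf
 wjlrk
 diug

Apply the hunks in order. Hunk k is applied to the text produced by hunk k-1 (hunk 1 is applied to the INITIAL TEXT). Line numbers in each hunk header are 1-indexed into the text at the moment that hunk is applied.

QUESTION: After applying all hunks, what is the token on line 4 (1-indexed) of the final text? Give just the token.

Answer: cljnb

Derivation:
Hunk 1: at line 4 remove [efme,diic,tdnyo] add [mqq,pfgw] -> 12 lines: sudn ttv bovif cljnb bbciw mqq pfgw exp xbt toqx deb unuax
Hunk 2: at line 6 remove [pfgw] add [cobk,mptsa,wjcw] -> 14 lines: sudn ttv bovif cljnb bbciw mqq cobk mptsa wjcw exp xbt toqx deb unuax
Hunk 3: at line 5 remove [mqq] add [uwobp,ybbn,diug] -> 16 lines: sudn ttv bovif cljnb bbciw uwobp ybbn diug cobk mptsa wjcw exp xbt toqx deb unuax
Hunk 4: at line 7 remove [cobk] add [rxj,owna] -> 17 lines: sudn ttv bovif cljnb bbciw uwobp ybbn diug rxj owna mptsa wjcw exp xbt toqx deb unuax
Hunk 5: at line 12 remove [xbt] add [mzxei,pxs,yjoj] -> 19 lines: sudn ttv bovif cljnb bbciw uwobp ybbn diug rxj owna mptsa wjcw exp mzxei pxs yjoj toqx deb unuax
Hunk 6: at line 5 remove [uwobp,ybbn] add [yqyx,aeion,wjlrk] -> 20 lines: sudn ttv bovif cljnb bbciw yqyx aeion wjlrk diug rxj owna mptsa wjcw exp mzxei pxs yjoj toqx deb unuax
Hunk 7: at line 5 remove [aeion] add [egzch,rdgf] -> 21 lines: sudn ttv bovif cljnb bbciw yqyx egzch rdgf wjlrk diug rxj owna mptsa wjcw exp mzxei pxs yjoj toqx deb unuax
Final line 4: cljnb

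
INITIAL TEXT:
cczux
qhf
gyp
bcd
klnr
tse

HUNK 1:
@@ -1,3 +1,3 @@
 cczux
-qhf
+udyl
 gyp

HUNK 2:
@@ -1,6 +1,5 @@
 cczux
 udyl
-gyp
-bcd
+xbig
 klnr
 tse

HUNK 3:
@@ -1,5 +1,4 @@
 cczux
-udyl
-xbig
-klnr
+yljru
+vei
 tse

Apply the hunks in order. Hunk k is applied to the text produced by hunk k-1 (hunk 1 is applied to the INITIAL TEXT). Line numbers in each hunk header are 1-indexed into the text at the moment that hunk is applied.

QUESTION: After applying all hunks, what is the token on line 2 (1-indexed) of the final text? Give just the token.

Hunk 1: at line 1 remove [qhf] add [udyl] -> 6 lines: cczux udyl gyp bcd klnr tse
Hunk 2: at line 1 remove [gyp,bcd] add [xbig] -> 5 lines: cczux udyl xbig klnr tse
Hunk 3: at line 1 remove [udyl,xbig,klnr] add [yljru,vei] -> 4 lines: cczux yljru vei tse
Final line 2: yljru

Answer: yljru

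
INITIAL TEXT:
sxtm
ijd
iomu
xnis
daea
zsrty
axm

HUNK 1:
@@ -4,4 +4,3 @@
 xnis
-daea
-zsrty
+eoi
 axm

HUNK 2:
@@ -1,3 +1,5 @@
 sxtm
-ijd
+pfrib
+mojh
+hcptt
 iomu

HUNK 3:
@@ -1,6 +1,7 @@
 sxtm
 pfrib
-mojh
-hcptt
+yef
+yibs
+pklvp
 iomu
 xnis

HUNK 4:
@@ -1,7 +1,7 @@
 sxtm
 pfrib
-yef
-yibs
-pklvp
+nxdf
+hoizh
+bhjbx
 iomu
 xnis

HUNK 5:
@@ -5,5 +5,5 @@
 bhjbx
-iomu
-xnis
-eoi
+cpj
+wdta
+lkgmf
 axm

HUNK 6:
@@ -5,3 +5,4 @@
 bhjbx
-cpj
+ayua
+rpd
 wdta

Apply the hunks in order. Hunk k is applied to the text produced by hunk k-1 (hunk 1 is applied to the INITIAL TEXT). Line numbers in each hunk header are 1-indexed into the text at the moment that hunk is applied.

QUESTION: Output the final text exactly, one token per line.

Hunk 1: at line 4 remove [daea,zsrty] add [eoi] -> 6 lines: sxtm ijd iomu xnis eoi axm
Hunk 2: at line 1 remove [ijd] add [pfrib,mojh,hcptt] -> 8 lines: sxtm pfrib mojh hcptt iomu xnis eoi axm
Hunk 3: at line 1 remove [mojh,hcptt] add [yef,yibs,pklvp] -> 9 lines: sxtm pfrib yef yibs pklvp iomu xnis eoi axm
Hunk 4: at line 1 remove [yef,yibs,pklvp] add [nxdf,hoizh,bhjbx] -> 9 lines: sxtm pfrib nxdf hoizh bhjbx iomu xnis eoi axm
Hunk 5: at line 5 remove [iomu,xnis,eoi] add [cpj,wdta,lkgmf] -> 9 lines: sxtm pfrib nxdf hoizh bhjbx cpj wdta lkgmf axm
Hunk 6: at line 5 remove [cpj] add [ayua,rpd] -> 10 lines: sxtm pfrib nxdf hoizh bhjbx ayua rpd wdta lkgmf axm

Answer: sxtm
pfrib
nxdf
hoizh
bhjbx
ayua
rpd
wdta
lkgmf
axm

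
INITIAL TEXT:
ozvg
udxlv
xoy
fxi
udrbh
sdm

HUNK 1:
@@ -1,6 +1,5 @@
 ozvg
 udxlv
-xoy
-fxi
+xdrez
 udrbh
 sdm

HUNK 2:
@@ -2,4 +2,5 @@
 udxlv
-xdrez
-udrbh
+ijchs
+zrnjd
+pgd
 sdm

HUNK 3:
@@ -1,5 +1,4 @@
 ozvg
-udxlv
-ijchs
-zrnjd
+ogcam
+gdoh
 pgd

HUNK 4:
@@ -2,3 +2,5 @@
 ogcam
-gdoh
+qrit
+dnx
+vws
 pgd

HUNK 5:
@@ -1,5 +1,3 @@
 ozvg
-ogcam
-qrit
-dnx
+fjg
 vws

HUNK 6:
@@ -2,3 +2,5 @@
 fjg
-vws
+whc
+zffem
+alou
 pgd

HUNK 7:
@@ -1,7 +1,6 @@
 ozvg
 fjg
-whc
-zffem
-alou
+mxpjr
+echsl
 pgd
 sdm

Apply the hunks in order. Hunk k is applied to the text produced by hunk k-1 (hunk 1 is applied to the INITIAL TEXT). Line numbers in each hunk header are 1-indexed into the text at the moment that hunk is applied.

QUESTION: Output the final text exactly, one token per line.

Answer: ozvg
fjg
mxpjr
echsl
pgd
sdm

Derivation:
Hunk 1: at line 1 remove [xoy,fxi] add [xdrez] -> 5 lines: ozvg udxlv xdrez udrbh sdm
Hunk 2: at line 2 remove [xdrez,udrbh] add [ijchs,zrnjd,pgd] -> 6 lines: ozvg udxlv ijchs zrnjd pgd sdm
Hunk 3: at line 1 remove [udxlv,ijchs,zrnjd] add [ogcam,gdoh] -> 5 lines: ozvg ogcam gdoh pgd sdm
Hunk 4: at line 2 remove [gdoh] add [qrit,dnx,vws] -> 7 lines: ozvg ogcam qrit dnx vws pgd sdm
Hunk 5: at line 1 remove [ogcam,qrit,dnx] add [fjg] -> 5 lines: ozvg fjg vws pgd sdm
Hunk 6: at line 2 remove [vws] add [whc,zffem,alou] -> 7 lines: ozvg fjg whc zffem alou pgd sdm
Hunk 7: at line 1 remove [whc,zffem,alou] add [mxpjr,echsl] -> 6 lines: ozvg fjg mxpjr echsl pgd sdm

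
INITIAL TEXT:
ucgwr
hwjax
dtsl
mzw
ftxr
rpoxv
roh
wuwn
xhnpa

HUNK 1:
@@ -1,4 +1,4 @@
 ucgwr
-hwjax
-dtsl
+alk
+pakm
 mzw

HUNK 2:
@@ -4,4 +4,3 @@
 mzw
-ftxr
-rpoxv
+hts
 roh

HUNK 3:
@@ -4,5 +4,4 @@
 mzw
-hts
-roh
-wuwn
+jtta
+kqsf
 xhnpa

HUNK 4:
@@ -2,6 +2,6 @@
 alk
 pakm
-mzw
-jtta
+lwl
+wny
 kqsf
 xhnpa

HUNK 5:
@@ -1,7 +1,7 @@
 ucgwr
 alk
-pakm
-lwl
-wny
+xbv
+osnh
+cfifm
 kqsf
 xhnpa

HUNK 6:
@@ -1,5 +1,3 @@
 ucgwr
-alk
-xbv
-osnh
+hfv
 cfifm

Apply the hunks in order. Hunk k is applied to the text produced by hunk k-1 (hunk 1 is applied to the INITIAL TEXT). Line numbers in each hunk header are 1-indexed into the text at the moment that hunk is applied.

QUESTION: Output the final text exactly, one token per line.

Answer: ucgwr
hfv
cfifm
kqsf
xhnpa

Derivation:
Hunk 1: at line 1 remove [hwjax,dtsl] add [alk,pakm] -> 9 lines: ucgwr alk pakm mzw ftxr rpoxv roh wuwn xhnpa
Hunk 2: at line 4 remove [ftxr,rpoxv] add [hts] -> 8 lines: ucgwr alk pakm mzw hts roh wuwn xhnpa
Hunk 3: at line 4 remove [hts,roh,wuwn] add [jtta,kqsf] -> 7 lines: ucgwr alk pakm mzw jtta kqsf xhnpa
Hunk 4: at line 2 remove [mzw,jtta] add [lwl,wny] -> 7 lines: ucgwr alk pakm lwl wny kqsf xhnpa
Hunk 5: at line 1 remove [pakm,lwl,wny] add [xbv,osnh,cfifm] -> 7 lines: ucgwr alk xbv osnh cfifm kqsf xhnpa
Hunk 6: at line 1 remove [alk,xbv,osnh] add [hfv] -> 5 lines: ucgwr hfv cfifm kqsf xhnpa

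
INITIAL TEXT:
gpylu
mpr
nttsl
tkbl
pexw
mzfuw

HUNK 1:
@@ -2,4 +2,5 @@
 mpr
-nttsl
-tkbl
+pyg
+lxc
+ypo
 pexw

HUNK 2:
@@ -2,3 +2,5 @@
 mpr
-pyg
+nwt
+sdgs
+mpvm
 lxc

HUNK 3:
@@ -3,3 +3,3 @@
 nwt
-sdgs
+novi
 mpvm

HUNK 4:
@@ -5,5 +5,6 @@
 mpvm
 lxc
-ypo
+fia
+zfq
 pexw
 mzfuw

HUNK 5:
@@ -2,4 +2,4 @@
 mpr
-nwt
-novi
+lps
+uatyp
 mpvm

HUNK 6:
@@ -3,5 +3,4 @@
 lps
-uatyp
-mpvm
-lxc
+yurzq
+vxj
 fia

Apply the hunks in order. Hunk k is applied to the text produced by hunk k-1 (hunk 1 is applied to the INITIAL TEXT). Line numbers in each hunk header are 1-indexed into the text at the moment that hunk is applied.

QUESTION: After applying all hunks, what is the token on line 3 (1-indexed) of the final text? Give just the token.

Hunk 1: at line 2 remove [nttsl,tkbl] add [pyg,lxc,ypo] -> 7 lines: gpylu mpr pyg lxc ypo pexw mzfuw
Hunk 2: at line 2 remove [pyg] add [nwt,sdgs,mpvm] -> 9 lines: gpylu mpr nwt sdgs mpvm lxc ypo pexw mzfuw
Hunk 3: at line 3 remove [sdgs] add [novi] -> 9 lines: gpylu mpr nwt novi mpvm lxc ypo pexw mzfuw
Hunk 4: at line 5 remove [ypo] add [fia,zfq] -> 10 lines: gpylu mpr nwt novi mpvm lxc fia zfq pexw mzfuw
Hunk 5: at line 2 remove [nwt,novi] add [lps,uatyp] -> 10 lines: gpylu mpr lps uatyp mpvm lxc fia zfq pexw mzfuw
Hunk 6: at line 3 remove [uatyp,mpvm,lxc] add [yurzq,vxj] -> 9 lines: gpylu mpr lps yurzq vxj fia zfq pexw mzfuw
Final line 3: lps

Answer: lps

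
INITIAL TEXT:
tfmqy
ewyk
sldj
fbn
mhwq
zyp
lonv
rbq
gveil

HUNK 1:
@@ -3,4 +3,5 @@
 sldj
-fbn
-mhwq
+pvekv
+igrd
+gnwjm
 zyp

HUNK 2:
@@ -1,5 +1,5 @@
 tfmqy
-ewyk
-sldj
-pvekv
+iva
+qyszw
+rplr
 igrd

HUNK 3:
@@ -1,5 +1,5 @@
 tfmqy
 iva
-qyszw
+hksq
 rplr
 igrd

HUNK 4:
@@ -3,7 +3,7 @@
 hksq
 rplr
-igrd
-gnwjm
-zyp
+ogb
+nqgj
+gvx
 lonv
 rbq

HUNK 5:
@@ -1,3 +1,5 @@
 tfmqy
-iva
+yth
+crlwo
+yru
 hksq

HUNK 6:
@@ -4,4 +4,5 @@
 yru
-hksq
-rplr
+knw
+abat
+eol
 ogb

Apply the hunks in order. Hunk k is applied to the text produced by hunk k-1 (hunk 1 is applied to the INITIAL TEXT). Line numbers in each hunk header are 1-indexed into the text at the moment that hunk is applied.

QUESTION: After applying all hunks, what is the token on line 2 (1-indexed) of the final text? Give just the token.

Answer: yth

Derivation:
Hunk 1: at line 3 remove [fbn,mhwq] add [pvekv,igrd,gnwjm] -> 10 lines: tfmqy ewyk sldj pvekv igrd gnwjm zyp lonv rbq gveil
Hunk 2: at line 1 remove [ewyk,sldj,pvekv] add [iva,qyszw,rplr] -> 10 lines: tfmqy iva qyszw rplr igrd gnwjm zyp lonv rbq gveil
Hunk 3: at line 1 remove [qyszw] add [hksq] -> 10 lines: tfmqy iva hksq rplr igrd gnwjm zyp lonv rbq gveil
Hunk 4: at line 3 remove [igrd,gnwjm,zyp] add [ogb,nqgj,gvx] -> 10 lines: tfmqy iva hksq rplr ogb nqgj gvx lonv rbq gveil
Hunk 5: at line 1 remove [iva] add [yth,crlwo,yru] -> 12 lines: tfmqy yth crlwo yru hksq rplr ogb nqgj gvx lonv rbq gveil
Hunk 6: at line 4 remove [hksq,rplr] add [knw,abat,eol] -> 13 lines: tfmqy yth crlwo yru knw abat eol ogb nqgj gvx lonv rbq gveil
Final line 2: yth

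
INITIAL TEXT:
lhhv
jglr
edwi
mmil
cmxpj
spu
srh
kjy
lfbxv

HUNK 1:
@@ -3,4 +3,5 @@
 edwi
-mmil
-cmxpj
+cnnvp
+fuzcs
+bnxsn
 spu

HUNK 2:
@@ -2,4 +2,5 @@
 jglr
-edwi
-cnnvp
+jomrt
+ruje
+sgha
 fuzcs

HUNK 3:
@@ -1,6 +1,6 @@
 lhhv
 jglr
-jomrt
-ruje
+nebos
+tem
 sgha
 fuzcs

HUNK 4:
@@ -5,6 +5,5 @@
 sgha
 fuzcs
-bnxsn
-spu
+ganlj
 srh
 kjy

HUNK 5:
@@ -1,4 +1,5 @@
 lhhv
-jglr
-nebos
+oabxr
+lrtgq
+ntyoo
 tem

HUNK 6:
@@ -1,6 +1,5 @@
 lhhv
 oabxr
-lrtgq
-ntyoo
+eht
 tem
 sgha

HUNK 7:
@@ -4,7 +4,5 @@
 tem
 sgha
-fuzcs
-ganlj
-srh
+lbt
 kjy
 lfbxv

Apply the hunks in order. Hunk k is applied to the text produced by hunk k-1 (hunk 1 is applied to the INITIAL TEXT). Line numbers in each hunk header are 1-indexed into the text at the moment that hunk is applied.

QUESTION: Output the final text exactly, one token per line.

Hunk 1: at line 3 remove [mmil,cmxpj] add [cnnvp,fuzcs,bnxsn] -> 10 lines: lhhv jglr edwi cnnvp fuzcs bnxsn spu srh kjy lfbxv
Hunk 2: at line 2 remove [edwi,cnnvp] add [jomrt,ruje,sgha] -> 11 lines: lhhv jglr jomrt ruje sgha fuzcs bnxsn spu srh kjy lfbxv
Hunk 3: at line 1 remove [jomrt,ruje] add [nebos,tem] -> 11 lines: lhhv jglr nebos tem sgha fuzcs bnxsn spu srh kjy lfbxv
Hunk 4: at line 5 remove [bnxsn,spu] add [ganlj] -> 10 lines: lhhv jglr nebos tem sgha fuzcs ganlj srh kjy lfbxv
Hunk 5: at line 1 remove [jglr,nebos] add [oabxr,lrtgq,ntyoo] -> 11 lines: lhhv oabxr lrtgq ntyoo tem sgha fuzcs ganlj srh kjy lfbxv
Hunk 6: at line 1 remove [lrtgq,ntyoo] add [eht] -> 10 lines: lhhv oabxr eht tem sgha fuzcs ganlj srh kjy lfbxv
Hunk 7: at line 4 remove [fuzcs,ganlj,srh] add [lbt] -> 8 lines: lhhv oabxr eht tem sgha lbt kjy lfbxv

Answer: lhhv
oabxr
eht
tem
sgha
lbt
kjy
lfbxv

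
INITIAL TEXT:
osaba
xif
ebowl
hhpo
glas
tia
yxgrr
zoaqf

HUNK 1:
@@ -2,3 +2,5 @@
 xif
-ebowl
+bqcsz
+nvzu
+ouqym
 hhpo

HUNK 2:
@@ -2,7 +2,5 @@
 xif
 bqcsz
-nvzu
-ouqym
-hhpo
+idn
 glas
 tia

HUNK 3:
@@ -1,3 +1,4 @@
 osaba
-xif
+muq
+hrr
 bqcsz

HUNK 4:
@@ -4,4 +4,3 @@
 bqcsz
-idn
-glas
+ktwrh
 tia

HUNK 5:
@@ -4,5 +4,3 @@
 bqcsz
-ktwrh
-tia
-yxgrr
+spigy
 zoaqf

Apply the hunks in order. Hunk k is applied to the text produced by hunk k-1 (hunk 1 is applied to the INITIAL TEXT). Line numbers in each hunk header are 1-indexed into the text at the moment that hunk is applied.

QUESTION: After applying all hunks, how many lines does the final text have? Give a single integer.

Hunk 1: at line 2 remove [ebowl] add [bqcsz,nvzu,ouqym] -> 10 lines: osaba xif bqcsz nvzu ouqym hhpo glas tia yxgrr zoaqf
Hunk 2: at line 2 remove [nvzu,ouqym,hhpo] add [idn] -> 8 lines: osaba xif bqcsz idn glas tia yxgrr zoaqf
Hunk 3: at line 1 remove [xif] add [muq,hrr] -> 9 lines: osaba muq hrr bqcsz idn glas tia yxgrr zoaqf
Hunk 4: at line 4 remove [idn,glas] add [ktwrh] -> 8 lines: osaba muq hrr bqcsz ktwrh tia yxgrr zoaqf
Hunk 5: at line 4 remove [ktwrh,tia,yxgrr] add [spigy] -> 6 lines: osaba muq hrr bqcsz spigy zoaqf
Final line count: 6

Answer: 6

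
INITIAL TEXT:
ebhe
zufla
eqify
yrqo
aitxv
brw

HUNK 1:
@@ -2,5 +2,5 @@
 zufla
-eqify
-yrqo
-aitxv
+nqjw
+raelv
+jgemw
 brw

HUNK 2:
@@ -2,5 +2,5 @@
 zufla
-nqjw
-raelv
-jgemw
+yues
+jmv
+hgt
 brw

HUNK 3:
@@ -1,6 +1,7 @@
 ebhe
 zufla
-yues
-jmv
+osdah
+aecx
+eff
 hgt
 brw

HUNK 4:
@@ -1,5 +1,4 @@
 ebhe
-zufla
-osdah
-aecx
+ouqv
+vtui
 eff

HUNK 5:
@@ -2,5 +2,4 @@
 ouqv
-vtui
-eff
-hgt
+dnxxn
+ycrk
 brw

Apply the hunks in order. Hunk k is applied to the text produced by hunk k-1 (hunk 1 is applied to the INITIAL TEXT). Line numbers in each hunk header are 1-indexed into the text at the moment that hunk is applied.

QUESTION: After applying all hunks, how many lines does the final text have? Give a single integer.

Answer: 5

Derivation:
Hunk 1: at line 2 remove [eqify,yrqo,aitxv] add [nqjw,raelv,jgemw] -> 6 lines: ebhe zufla nqjw raelv jgemw brw
Hunk 2: at line 2 remove [nqjw,raelv,jgemw] add [yues,jmv,hgt] -> 6 lines: ebhe zufla yues jmv hgt brw
Hunk 3: at line 1 remove [yues,jmv] add [osdah,aecx,eff] -> 7 lines: ebhe zufla osdah aecx eff hgt brw
Hunk 4: at line 1 remove [zufla,osdah,aecx] add [ouqv,vtui] -> 6 lines: ebhe ouqv vtui eff hgt brw
Hunk 5: at line 2 remove [vtui,eff,hgt] add [dnxxn,ycrk] -> 5 lines: ebhe ouqv dnxxn ycrk brw
Final line count: 5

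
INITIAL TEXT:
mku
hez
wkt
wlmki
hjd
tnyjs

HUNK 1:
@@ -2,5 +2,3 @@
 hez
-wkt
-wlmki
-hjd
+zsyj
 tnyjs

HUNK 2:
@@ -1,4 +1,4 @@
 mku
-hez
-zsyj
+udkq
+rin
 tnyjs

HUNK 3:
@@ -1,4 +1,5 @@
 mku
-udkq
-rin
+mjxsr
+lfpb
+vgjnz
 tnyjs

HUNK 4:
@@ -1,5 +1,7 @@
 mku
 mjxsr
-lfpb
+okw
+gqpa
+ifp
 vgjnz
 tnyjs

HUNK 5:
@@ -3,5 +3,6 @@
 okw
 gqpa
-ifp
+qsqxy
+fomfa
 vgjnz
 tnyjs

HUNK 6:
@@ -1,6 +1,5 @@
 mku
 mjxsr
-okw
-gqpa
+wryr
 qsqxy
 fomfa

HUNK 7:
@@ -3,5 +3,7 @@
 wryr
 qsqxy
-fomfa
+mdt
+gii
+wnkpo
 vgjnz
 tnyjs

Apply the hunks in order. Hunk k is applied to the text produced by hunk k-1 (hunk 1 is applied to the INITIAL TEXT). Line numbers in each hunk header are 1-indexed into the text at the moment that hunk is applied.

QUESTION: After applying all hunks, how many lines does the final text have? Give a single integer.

Hunk 1: at line 2 remove [wkt,wlmki,hjd] add [zsyj] -> 4 lines: mku hez zsyj tnyjs
Hunk 2: at line 1 remove [hez,zsyj] add [udkq,rin] -> 4 lines: mku udkq rin tnyjs
Hunk 3: at line 1 remove [udkq,rin] add [mjxsr,lfpb,vgjnz] -> 5 lines: mku mjxsr lfpb vgjnz tnyjs
Hunk 4: at line 1 remove [lfpb] add [okw,gqpa,ifp] -> 7 lines: mku mjxsr okw gqpa ifp vgjnz tnyjs
Hunk 5: at line 3 remove [ifp] add [qsqxy,fomfa] -> 8 lines: mku mjxsr okw gqpa qsqxy fomfa vgjnz tnyjs
Hunk 6: at line 1 remove [okw,gqpa] add [wryr] -> 7 lines: mku mjxsr wryr qsqxy fomfa vgjnz tnyjs
Hunk 7: at line 3 remove [fomfa] add [mdt,gii,wnkpo] -> 9 lines: mku mjxsr wryr qsqxy mdt gii wnkpo vgjnz tnyjs
Final line count: 9

Answer: 9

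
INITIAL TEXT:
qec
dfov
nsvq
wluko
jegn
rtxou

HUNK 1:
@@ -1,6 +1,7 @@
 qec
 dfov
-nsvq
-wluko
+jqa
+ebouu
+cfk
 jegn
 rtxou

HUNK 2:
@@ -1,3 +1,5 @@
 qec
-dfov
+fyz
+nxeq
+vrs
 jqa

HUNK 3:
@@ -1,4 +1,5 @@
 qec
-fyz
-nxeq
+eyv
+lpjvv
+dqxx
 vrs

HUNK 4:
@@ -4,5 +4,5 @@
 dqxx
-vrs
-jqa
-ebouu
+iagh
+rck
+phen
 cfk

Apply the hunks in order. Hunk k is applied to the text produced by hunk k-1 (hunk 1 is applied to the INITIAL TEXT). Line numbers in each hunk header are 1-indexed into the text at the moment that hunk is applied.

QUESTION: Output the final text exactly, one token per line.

Answer: qec
eyv
lpjvv
dqxx
iagh
rck
phen
cfk
jegn
rtxou

Derivation:
Hunk 1: at line 1 remove [nsvq,wluko] add [jqa,ebouu,cfk] -> 7 lines: qec dfov jqa ebouu cfk jegn rtxou
Hunk 2: at line 1 remove [dfov] add [fyz,nxeq,vrs] -> 9 lines: qec fyz nxeq vrs jqa ebouu cfk jegn rtxou
Hunk 3: at line 1 remove [fyz,nxeq] add [eyv,lpjvv,dqxx] -> 10 lines: qec eyv lpjvv dqxx vrs jqa ebouu cfk jegn rtxou
Hunk 4: at line 4 remove [vrs,jqa,ebouu] add [iagh,rck,phen] -> 10 lines: qec eyv lpjvv dqxx iagh rck phen cfk jegn rtxou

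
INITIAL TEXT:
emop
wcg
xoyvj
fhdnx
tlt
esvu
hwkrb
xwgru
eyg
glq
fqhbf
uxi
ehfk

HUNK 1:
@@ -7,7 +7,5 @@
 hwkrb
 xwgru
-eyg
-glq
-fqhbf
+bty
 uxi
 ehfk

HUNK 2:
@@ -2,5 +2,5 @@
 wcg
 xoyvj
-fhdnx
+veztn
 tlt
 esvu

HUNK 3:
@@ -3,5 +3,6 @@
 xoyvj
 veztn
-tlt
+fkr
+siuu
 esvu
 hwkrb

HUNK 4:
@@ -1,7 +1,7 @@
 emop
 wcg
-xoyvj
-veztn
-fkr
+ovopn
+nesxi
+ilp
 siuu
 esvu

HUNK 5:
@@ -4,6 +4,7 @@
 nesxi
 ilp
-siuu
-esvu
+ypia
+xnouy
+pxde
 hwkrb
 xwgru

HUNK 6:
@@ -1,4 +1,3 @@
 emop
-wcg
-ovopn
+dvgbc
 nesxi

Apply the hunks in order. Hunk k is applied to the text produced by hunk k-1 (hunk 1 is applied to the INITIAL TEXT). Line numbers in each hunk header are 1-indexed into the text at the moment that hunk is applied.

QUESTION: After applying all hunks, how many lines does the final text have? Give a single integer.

Hunk 1: at line 7 remove [eyg,glq,fqhbf] add [bty] -> 11 lines: emop wcg xoyvj fhdnx tlt esvu hwkrb xwgru bty uxi ehfk
Hunk 2: at line 2 remove [fhdnx] add [veztn] -> 11 lines: emop wcg xoyvj veztn tlt esvu hwkrb xwgru bty uxi ehfk
Hunk 3: at line 3 remove [tlt] add [fkr,siuu] -> 12 lines: emop wcg xoyvj veztn fkr siuu esvu hwkrb xwgru bty uxi ehfk
Hunk 4: at line 1 remove [xoyvj,veztn,fkr] add [ovopn,nesxi,ilp] -> 12 lines: emop wcg ovopn nesxi ilp siuu esvu hwkrb xwgru bty uxi ehfk
Hunk 5: at line 4 remove [siuu,esvu] add [ypia,xnouy,pxde] -> 13 lines: emop wcg ovopn nesxi ilp ypia xnouy pxde hwkrb xwgru bty uxi ehfk
Hunk 6: at line 1 remove [wcg,ovopn] add [dvgbc] -> 12 lines: emop dvgbc nesxi ilp ypia xnouy pxde hwkrb xwgru bty uxi ehfk
Final line count: 12

Answer: 12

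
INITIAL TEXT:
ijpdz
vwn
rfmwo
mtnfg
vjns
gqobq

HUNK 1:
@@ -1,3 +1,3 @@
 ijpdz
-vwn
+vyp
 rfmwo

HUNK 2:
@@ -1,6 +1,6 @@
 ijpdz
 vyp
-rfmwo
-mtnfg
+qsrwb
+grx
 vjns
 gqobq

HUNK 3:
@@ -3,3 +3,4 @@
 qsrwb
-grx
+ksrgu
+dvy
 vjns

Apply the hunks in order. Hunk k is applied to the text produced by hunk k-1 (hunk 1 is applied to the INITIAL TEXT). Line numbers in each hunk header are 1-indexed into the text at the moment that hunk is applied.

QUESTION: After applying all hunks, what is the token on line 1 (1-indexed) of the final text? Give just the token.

Hunk 1: at line 1 remove [vwn] add [vyp] -> 6 lines: ijpdz vyp rfmwo mtnfg vjns gqobq
Hunk 2: at line 1 remove [rfmwo,mtnfg] add [qsrwb,grx] -> 6 lines: ijpdz vyp qsrwb grx vjns gqobq
Hunk 3: at line 3 remove [grx] add [ksrgu,dvy] -> 7 lines: ijpdz vyp qsrwb ksrgu dvy vjns gqobq
Final line 1: ijpdz

Answer: ijpdz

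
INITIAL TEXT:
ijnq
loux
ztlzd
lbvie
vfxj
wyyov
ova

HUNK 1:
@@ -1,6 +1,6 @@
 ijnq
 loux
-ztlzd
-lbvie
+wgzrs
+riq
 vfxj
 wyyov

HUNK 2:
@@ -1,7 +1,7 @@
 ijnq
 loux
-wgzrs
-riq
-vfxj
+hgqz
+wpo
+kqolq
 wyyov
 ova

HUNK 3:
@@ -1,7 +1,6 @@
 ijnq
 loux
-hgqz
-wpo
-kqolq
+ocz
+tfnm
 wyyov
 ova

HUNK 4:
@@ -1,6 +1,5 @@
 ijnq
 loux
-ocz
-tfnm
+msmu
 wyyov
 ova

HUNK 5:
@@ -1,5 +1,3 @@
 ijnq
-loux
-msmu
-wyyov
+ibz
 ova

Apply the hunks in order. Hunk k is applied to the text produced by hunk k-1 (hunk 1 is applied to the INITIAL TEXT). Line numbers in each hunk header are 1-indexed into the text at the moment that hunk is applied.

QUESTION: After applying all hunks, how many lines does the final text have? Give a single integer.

Hunk 1: at line 1 remove [ztlzd,lbvie] add [wgzrs,riq] -> 7 lines: ijnq loux wgzrs riq vfxj wyyov ova
Hunk 2: at line 1 remove [wgzrs,riq,vfxj] add [hgqz,wpo,kqolq] -> 7 lines: ijnq loux hgqz wpo kqolq wyyov ova
Hunk 3: at line 1 remove [hgqz,wpo,kqolq] add [ocz,tfnm] -> 6 lines: ijnq loux ocz tfnm wyyov ova
Hunk 4: at line 1 remove [ocz,tfnm] add [msmu] -> 5 lines: ijnq loux msmu wyyov ova
Hunk 5: at line 1 remove [loux,msmu,wyyov] add [ibz] -> 3 lines: ijnq ibz ova
Final line count: 3

Answer: 3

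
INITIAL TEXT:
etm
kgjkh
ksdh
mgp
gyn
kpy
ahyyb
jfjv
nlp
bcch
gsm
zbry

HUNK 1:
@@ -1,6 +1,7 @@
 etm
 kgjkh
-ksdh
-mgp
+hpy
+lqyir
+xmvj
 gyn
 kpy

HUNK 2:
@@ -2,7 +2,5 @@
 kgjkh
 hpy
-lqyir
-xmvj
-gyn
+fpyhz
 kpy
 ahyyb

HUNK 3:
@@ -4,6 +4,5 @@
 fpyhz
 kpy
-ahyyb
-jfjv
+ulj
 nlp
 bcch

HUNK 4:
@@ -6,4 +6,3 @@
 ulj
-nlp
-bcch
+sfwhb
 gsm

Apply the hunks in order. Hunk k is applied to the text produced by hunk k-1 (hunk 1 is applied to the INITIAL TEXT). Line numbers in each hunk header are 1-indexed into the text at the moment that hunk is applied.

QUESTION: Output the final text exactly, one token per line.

Hunk 1: at line 1 remove [ksdh,mgp] add [hpy,lqyir,xmvj] -> 13 lines: etm kgjkh hpy lqyir xmvj gyn kpy ahyyb jfjv nlp bcch gsm zbry
Hunk 2: at line 2 remove [lqyir,xmvj,gyn] add [fpyhz] -> 11 lines: etm kgjkh hpy fpyhz kpy ahyyb jfjv nlp bcch gsm zbry
Hunk 3: at line 4 remove [ahyyb,jfjv] add [ulj] -> 10 lines: etm kgjkh hpy fpyhz kpy ulj nlp bcch gsm zbry
Hunk 4: at line 6 remove [nlp,bcch] add [sfwhb] -> 9 lines: etm kgjkh hpy fpyhz kpy ulj sfwhb gsm zbry

Answer: etm
kgjkh
hpy
fpyhz
kpy
ulj
sfwhb
gsm
zbry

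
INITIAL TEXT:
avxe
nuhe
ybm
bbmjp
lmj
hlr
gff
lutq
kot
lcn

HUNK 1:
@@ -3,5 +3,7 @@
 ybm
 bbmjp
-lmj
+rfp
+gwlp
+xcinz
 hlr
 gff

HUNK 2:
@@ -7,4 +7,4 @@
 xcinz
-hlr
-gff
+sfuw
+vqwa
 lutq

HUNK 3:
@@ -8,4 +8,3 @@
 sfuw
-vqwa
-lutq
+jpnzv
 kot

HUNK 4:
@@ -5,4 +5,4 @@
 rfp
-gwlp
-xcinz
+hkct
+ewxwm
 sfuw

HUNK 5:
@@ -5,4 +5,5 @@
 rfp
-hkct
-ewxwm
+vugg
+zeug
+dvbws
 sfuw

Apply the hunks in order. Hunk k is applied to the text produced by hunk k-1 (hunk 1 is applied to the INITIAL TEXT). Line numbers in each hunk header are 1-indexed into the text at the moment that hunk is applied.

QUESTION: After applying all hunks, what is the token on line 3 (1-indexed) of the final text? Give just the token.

Answer: ybm

Derivation:
Hunk 1: at line 3 remove [lmj] add [rfp,gwlp,xcinz] -> 12 lines: avxe nuhe ybm bbmjp rfp gwlp xcinz hlr gff lutq kot lcn
Hunk 2: at line 7 remove [hlr,gff] add [sfuw,vqwa] -> 12 lines: avxe nuhe ybm bbmjp rfp gwlp xcinz sfuw vqwa lutq kot lcn
Hunk 3: at line 8 remove [vqwa,lutq] add [jpnzv] -> 11 lines: avxe nuhe ybm bbmjp rfp gwlp xcinz sfuw jpnzv kot lcn
Hunk 4: at line 5 remove [gwlp,xcinz] add [hkct,ewxwm] -> 11 lines: avxe nuhe ybm bbmjp rfp hkct ewxwm sfuw jpnzv kot lcn
Hunk 5: at line 5 remove [hkct,ewxwm] add [vugg,zeug,dvbws] -> 12 lines: avxe nuhe ybm bbmjp rfp vugg zeug dvbws sfuw jpnzv kot lcn
Final line 3: ybm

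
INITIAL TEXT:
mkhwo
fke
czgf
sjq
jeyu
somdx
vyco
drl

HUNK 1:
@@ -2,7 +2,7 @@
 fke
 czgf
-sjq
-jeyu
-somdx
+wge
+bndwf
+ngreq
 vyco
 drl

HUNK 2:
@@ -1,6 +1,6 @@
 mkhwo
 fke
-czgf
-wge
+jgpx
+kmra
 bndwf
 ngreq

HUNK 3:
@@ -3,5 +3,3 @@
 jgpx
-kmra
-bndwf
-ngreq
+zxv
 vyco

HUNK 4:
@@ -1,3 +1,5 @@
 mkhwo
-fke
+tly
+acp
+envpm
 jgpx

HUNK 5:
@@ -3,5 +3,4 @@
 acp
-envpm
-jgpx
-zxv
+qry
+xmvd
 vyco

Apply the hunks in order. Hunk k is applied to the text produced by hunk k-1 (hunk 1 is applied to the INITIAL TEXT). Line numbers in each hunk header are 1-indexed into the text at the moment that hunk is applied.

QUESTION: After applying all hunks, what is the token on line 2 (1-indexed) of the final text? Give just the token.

Hunk 1: at line 2 remove [sjq,jeyu,somdx] add [wge,bndwf,ngreq] -> 8 lines: mkhwo fke czgf wge bndwf ngreq vyco drl
Hunk 2: at line 1 remove [czgf,wge] add [jgpx,kmra] -> 8 lines: mkhwo fke jgpx kmra bndwf ngreq vyco drl
Hunk 3: at line 3 remove [kmra,bndwf,ngreq] add [zxv] -> 6 lines: mkhwo fke jgpx zxv vyco drl
Hunk 4: at line 1 remove [fke] add [tly,acp,envpm] -> 8 lines: mkhwo tly acp envpm jgpx zxv vyco drl
Hunk 5: at line 3 remove [envpm,jgpx,zxv] add [qry,xmvd] -> 7 lines: mkhwo tly acp qry xmvd vyco drl
Final line 2: tly

Answer: tly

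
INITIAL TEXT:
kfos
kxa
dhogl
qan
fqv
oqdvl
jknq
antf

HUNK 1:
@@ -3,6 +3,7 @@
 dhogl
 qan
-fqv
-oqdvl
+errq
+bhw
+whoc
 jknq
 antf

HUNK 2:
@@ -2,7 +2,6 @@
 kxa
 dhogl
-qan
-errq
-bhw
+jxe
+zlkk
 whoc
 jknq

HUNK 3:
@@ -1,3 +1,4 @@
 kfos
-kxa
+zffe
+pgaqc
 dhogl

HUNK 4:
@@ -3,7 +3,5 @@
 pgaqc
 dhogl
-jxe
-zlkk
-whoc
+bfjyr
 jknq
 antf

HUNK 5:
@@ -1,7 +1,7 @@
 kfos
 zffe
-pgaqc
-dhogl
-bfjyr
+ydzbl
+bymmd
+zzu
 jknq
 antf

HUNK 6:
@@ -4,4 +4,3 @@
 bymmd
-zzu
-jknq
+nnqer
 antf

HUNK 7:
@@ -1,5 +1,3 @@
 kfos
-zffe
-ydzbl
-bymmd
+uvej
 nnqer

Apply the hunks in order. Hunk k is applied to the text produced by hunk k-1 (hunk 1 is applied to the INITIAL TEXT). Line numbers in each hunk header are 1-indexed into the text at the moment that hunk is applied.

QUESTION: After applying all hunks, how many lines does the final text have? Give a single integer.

Answer: 4

Derivation:
Hunk 1: at line 3 remove [fqv,oqdvl] add [errq,bhw,whoc] -> 9 lines: kfos kxa dhogl qan errq bhw whoc jknq antf
Hunk 2: at line 2 remove [qan,errq,bhw] add [jxe,zlkk] -> 8 lines: kfos kxa dhogl jxe zlkk whoc jknq antf
Hunk 3: at line 1 remove [kxa] add [zffe,pgaqc] -> 9 lines: kfos zffe pgaqc dhogl jxe zlkk whoc jknq antf
Hunk 4: at line 3 remove [jxe,zlkk,whoc] add [bfjyr] -> 7 lines: kfos zffe pgaqc dhogl bfjyr jknq antf
Hunk 5: at line 1 remove [pgaqc,dhogl,bfjyr] add [ydzbl,bymmd,zzu] -> 7 lines: kfos zffe ydzbl bymmd zzu jknq antf
Hunk 6: at line 4 remove [zzu,jknq] add [nnqer] -> 6 lines: kfos zffe ydzbl bymmd nnqer antf
Hunk 7: at line 1 remove [zffe,ydzbl,bymmd] add [uvej] -> 4 lines: kfos uvej nnqer antf
Final line count: 4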